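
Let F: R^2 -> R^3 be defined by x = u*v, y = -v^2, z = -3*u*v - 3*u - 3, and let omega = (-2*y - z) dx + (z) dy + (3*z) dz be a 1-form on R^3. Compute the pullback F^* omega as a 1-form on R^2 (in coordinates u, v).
F^* omega = (30*u*v^2 + 57*u*v + 27*u + 2*v^3 + 30*v + 27) du + (30*u^2*v + 30*u^2 + 8*u*v^2 + 6*u*v + 30*u + 6*v) dv

Using F^*(f dg) = (f ∘ F) d(g ∘ F), substitute each coordinate x_i by F_i(u, v) in f_i, and replace dx_i by d F_i = (∂F_i/∂u) du + (∂F_i/∂v) dv.
  For the x component: f_1(F) = 3*u*v + 3*u + 2*v^2 + 3; d F_1 = (v) du + (u) dv
  For the y component: f_2(F) = -3*u*v - 3*u - 3; d F_2 = (0) du + (-2*v) dv
  For the z component: f_3(F) = -9*u*v - 9*u - 9; d F_3 = (-3*v - 3) du + (-3*u) dv
Combining and collecting du, dv coefficients:
  coeff of du: 30*u*v^2 + 57*u*v + 27*u + 2*v^3 + 30*v + 27
  coeff of dv: 30*u^2*v + 30*u^2 + 8*u*v^2 + 6*u*v + 30*u + 6*v
F^* omega = (30*u*v^2 + 57*u*v + 27*u + 2*v^3 + 30*v + 27) du + (30*u^2*v + 30*u^2 + 8*u*v^2 + 6*u*v + 30*u + 6*v) dv.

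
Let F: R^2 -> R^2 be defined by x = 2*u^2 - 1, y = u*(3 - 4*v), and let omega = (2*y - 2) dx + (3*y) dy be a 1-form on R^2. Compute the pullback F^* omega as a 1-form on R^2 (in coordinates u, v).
F^* omega = (u*(-32*u*v + 24*u + 48*v^2 - 72*v + 19)) du + (u^2*(48*v - 36)) dv

Using F^*(f dg) = (f ∘ F) d(g ∘ F), substitute each coordinate x_i by F_i(u, v) in f_i, and replace dx_i by d F_i = (∂F_i/∂u) du + (∂F_i/∂v) dv.
  For the x component: f_1(F) = -8*u*v + 6*u - 2; d F_1 = (4*u) du + (0) dv
  For the y component: f_2(F) = 3*u*(3 - 4*v); d F_2 = (3 - 4*v) du + (-4*u) dv
Combining and collecting du, dv coefficients:
  coeff of du: u*(-32*u*v + 24*u + 48*v^2 - 72*v + 19)
  coeff of dv: u^2*(48*v - 36)
F^* omega = (u*(-32*u*v + 24*u + 48*v^2 - 72*v + 19)) du + (u^2*(48*v - 36)) dv.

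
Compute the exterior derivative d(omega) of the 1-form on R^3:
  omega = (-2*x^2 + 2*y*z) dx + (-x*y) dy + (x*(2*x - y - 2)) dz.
d(omega) = (-y - 2*z) dx ∧ dy + (4*x - 3*y - 2) dx ∧ dz + (-x) dy ∧ dz

For a 1-form omega = sum_i f_i dx_i, the exterior derivative is
  d(omega) = sum_{i < j} (∂f_j/∂x_i - ∂f_i/∂x_j) dx_i ∧ dx_j.
  coefficient of dx ∧ dy: ∂f_2/∂x - ∂f_1/∂y = ∂(-x*y)/∂x - ∂(-2*x^2 + 2*y*z)/∂y = -y - 2*z
  coefficient of dx ∧ dz: ∂f_3/∂x - ∂f_1/∂z = ∂(x*(2*x - y - 2))/∂x - ∂(-2*x^2 + 2*y*z)/∂z = 4*x - 3*y - 2
  coefficient of dy ∧ dz: ∂f_3/∂y - ∂f_2/∂z = ∂(x*(2*x - y - 2))/∂y - ∂(-x*y)/∂z = -x
Assembling: d(omega) = (-y - 2*z) dx ∧ dy + (4*x - 3*y - 2) dx ∧ dz + (-x) dy ∧ dz.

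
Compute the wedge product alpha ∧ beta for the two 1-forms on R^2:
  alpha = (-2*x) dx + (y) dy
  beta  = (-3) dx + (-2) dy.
alpha ∧ beta = (4*x + 3*y) dx ∧ dy

Distribute the wedge, using dx_i ∧ dx_j = -dx_j ∧ dx_i and dx_i ∧ dx_i = 0. For each pair (i, j) with i < j, the coefficient of dx_i ∧ dx_j in alpha ∧ beta is (alpha_i * beta_j - alpha_j * beta_i). Collecting: alpha ∧ beta = (4*x + 3*y) dx ∧ dy.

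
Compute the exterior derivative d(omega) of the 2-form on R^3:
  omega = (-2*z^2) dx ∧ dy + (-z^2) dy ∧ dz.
d(omega) = (-4*z) dx ∧ dy ∧ dz

For a 2-form omega = sum_{i<j} g_{ij} dx_i ∧ dx_j, the exterior derivative is
  d(omega) = sum_{i<j} d(g_{ij}) ∧ dx_i ∧ dx_j = sum_{i<j, k} (∂g_{ij}/∂x_k) dx_k ∧ dx_i ∧ dx_j.
Expand each term, using dx_k ∧ dx_i ∧ dx_j = sgn(permutation) dx_{(a)} ∧ dx_{(b)} ∧ dx_{(c)} with (a < b < c) sorted:
  d(-2*z^2) includes (∂/∂z)(-2*z^2) dz = (-4*z) dz, which multiplied by dx ∧ dy gives (-4*z) dx ∧ dy ∧ dz
Collecting like 3-forms: d(omega) = (-4*z) dx ∧ dy ∧ dz.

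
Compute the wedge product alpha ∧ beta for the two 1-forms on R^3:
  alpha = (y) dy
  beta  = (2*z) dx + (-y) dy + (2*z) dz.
alpha ∧ beta = (-2*y*z) dx ∧ dy + (2*y*z) dy ∧ dz

Distribute the wedge, using dx_i ∧ dx_j = -dx_j ∧ dx_i and dx_i ∧ dx_i = 0. For each pair (i, j) with i < j, the coefficient of dx_i ∧ dx_j in alpha ∧ beta is (alpha_i * beta_j - alpha_j * beta_i). Collecting: alpha ∧ beta = (-2*y*z) dx ∧ dy + (2*y*z) dy ∧ dz.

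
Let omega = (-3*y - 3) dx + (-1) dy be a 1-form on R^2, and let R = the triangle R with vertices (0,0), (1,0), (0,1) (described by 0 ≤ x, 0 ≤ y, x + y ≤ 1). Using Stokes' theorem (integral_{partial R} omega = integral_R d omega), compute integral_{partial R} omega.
integral_(partial R) omega = 3/2

Stokes: integral_partial_R omega = integral_R d omega with d omega = (∂Q/∂x - ∂P/∂y) dx ∧ dy.
  ∂Q/∂x = 0
  ∂P/∂y = -3
  integrand = ∂Q/∂x - ∂P/∂y = 3.
Integrating over R: integral_0^1 integral_0^{1-x} (3) dy dx = 3/2.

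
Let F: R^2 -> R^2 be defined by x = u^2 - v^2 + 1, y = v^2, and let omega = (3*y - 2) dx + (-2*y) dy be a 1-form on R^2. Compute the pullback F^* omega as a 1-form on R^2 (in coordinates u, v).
F^* omega = (2*u*(3*v^2 - 2)) du + (-10*v^3 + 4*v) dv

Using F^*(f dg) = (f ∘ F) d(g ∘ F), substitute each coordinate x_i by F_i(u, v) in f_i, and replace dx_i by d F_i = (∂F_i/∂u) du + (∂F_i/∂v) dv.
  For the x component: f_1(F) = 3*v^2 - 2; d F_1 = (2*u) du + (-2*v) dv
  For the y component: f_2(F) = -2*v^2; d F_2 = (0) du + (2*v) dv
Combining and collecting du, dv coefficients:
  coeff of du: 2*u*(3*v^2 - 2)
  coeff of dv: -10*v^3 + 4*v
F^* omega = (2*u*(3*v^2 - 2)) du + (-10*v^3 + 4*v) dv.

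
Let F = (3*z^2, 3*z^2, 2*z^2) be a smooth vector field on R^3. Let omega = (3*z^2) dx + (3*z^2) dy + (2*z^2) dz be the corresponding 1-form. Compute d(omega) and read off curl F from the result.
d(omega) = (-6*z) dy ∧ dz + (6*z) dz ∧ dx + (0) dx ∧ dy; curl F = (-6*z, 6*z, 0)

d omega = sum_{i<j} (∂f_j/∂x_i - ∂f_i/∂x_j) dx_i ∧ dx_j. Under the identification (dy ∧ dz, dz ∧ dx, dx ∧ dy) ↔ (e_x, e_y, e_z), the coefficients are exactly the components of curl F. Compute:
  ∂R/∂y - ∂Q/∂z = (0) - (6*z) = -6*z
  ∂P/∂z - ∂R/∂x = (6*z) - (0) = 6*z
  ∂Q/∂x - ∂P/∂y = (0) - (0) = 0.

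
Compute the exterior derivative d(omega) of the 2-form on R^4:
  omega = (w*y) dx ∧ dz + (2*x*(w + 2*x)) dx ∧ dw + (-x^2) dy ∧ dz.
d(omega) = (-w - 2*x) dx ∧ dy ∧ dz + (y) dx ∧ dz ∧ dw

For a 2-form omega = sum_{i<j} g_{ij} dx_i ∧ dx_j, the exterior derivative is
  d(omega) = sum_{i<j} d(g_{ij}) ∧ dx_i ∧ dx_j = sum_{i<j, k} (∂g_{ij}/∂x_k) dx_k ∧ dx_i ∧ dx_j.
Expand each term, using dx_k ∧ dx_i ∧ dx_j = sgn(permutation) dx_{(a)} ∧ dx_{(b)} ∧ dx_{(c)} with (a < b < c) sorted:
  d(w*y) includes (∂/∂y)(w*y) dy = (w) dy, which multiplied by dx ∧ dz gives (-w) dx ∧ dy ∧ dz
  d(w*y) includes (∂/∂w)(w*y) dw = (y) dw, which multiplied by dx ∧ dz gives (y) dx ∧ dz ∧ dw
  d(-x^2) includes (∂/∂x)(-x^2) dx = (-2*x) dx, which multiplied by dy ∧ dz gives (-2*x) dx ∧ dy ∧ dz
Collecting like 3-forms: d(omega) = (-w - 2*x) dx ∧ dy ∧ dz + (y) dx ∧ dz ∧ dw.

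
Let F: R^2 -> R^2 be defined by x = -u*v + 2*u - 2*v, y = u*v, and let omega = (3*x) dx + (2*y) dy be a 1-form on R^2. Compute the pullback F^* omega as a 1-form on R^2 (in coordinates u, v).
F^* omega = (5*u*v^2 - 12*u*v + 12*u + 6*v^2 - 12*v) du + (5*u^2*v - 6*u^2 + 12*u*v - 12*u + 12*v) dv

Using F^*(f dg) = (f ∘ F) d(g ∘ F), substitute each coordinate x_i by F_i(u, v) in f_i, and replace dx_i by d F_i = (∂F_i/∂u) du + (∂F_i/∂v) dv.
  For the x component: f_1(F) = -3*u*v + 6*u - 6*v; d F_1 = (2 - v) du + (-u - 2) dv
  For the y component: f_2(F) = 2*u*v; d F_2 = (v) du + (u) dv
Combining and collecting du, dv coefficients:
  coeff of du: 5*u*v^2 - 12*u*v + 12*u + 6*v^2 - 12*v
  coeff of dv: 5*u^2*v - 6*u^2 + 12*u*v - 12*u + 12*v
F^* omega = (5*u*v^2 - 12*u*v + 12*u + 6*v^2 - 12*v) du + (5*u^2*v - 6*u^2 + 12*u*v - 12*u + 12*v) dv.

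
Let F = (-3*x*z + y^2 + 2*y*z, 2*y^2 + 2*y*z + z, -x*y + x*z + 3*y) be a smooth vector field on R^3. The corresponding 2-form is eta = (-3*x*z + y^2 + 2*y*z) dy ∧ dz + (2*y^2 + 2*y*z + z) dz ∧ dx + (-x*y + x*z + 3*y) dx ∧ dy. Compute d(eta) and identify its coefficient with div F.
d(eta) = (x + 4*y - z) dx ∧ dy ∧ dz; div F = x + 4*y - z

For a 2-form in R^3 of the form above, applying d gives a 3-form with coefficient ∂P/∂x + ∂Q/∂y + ∂R/∂z:
  ∂P/∂x = -3*z
  ∂Q/∂y = 4*y + 2*z
  ∂R/∂z = x
Sum = x + 4*y - z, which is exactly div F.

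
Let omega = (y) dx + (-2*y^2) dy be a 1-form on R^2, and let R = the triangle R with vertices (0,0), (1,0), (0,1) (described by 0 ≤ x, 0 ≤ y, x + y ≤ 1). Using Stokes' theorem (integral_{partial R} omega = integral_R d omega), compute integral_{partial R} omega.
integral_(partial R) omega = -1/2

Stokes: integral_partial_R omega = integral_R d omega with d omega = (∂Q/∂x - ∂P/∂y) dx ∧ dy.
  ∂Q/∂x = 0
  ∂P/∂y = 1
  integrand = ∂Q/∂x - ∂P/∂y = -1.
Integrating over R: integral_0^1 integral_0^{1-x} (-1) dy dx = -1/2.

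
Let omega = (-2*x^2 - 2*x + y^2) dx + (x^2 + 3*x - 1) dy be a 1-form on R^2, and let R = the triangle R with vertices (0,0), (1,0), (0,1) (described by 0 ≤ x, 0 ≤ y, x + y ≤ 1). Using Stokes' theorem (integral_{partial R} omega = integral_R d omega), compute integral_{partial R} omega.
integral_(partial R) omega = 3/2

Stokes: integral_partial_R omega = integral_R d omega with d omega = (∂Q/∂x - ∂P/∂y) dx ∧ dy.
  ∂Q/∂x = 2*x + 3
  ∂P/∂y = 2*y
  integrand = ∂Q/∂x - ∂P/∂y = 2*x - 2*y + 3.
Integrating over R: integral_0^1 integral_0^{1-x} (2*x - 2*y + 3) dy dx = 3/2.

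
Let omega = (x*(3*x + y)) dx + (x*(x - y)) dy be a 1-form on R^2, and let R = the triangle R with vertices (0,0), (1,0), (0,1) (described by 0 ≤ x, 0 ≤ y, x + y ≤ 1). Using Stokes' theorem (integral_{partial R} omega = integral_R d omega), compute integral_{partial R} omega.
integral_(partial R) omega = 0

Stokes: integral_partial_R omega = integral_R d omega with d omega = (∂Q/∂x - ∂P/∂y) dx ∧ dy.
  ∂Q/∂x = 2*x - y
  ∂P/∂y = x
  integrand = ∂Q/∂x - ∂P/∂y = x - y.
Integrating over R: integral_0^1 integral_0^{1-x} (x - y) dy dx = 0.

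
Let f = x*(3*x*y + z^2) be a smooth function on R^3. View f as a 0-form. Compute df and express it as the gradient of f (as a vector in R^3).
df = (6*x*y + z^2) dx + (3*x^2) dy + (2*x*z) dz; grad f = (6*x*y + z^2, 3*x^2, 2*x*z)

For a 0-form f, d f = (∂f/∂x) dx + (∂f/∂y) dy + (∂f/∂z) dz. The components of the vector representation are exactly the entries of grad f in Cartesian coordinates:
  ∂f/∂x = 6*x*y + z^2
  ∂f/∂y = 3*x^2
  ∂f/∂z = 2*x*z.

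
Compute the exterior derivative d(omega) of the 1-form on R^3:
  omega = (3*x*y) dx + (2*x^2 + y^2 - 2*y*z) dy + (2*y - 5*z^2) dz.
d(omega) = (x) dx ∧ dy + (2*y + 2) dy ∧ dz

For a 1-form omega = sum_i f_i dx_i, the exterior derivative is
  d(omega) = sum_{i < j} (∂f_j/∂x_i - ∂f_i/∂x_j) dx_i ∧ dx_j.
  coefficient of dx ∧ dy: ∂f_2/∂x - ∂f_1/∂y = ∂(2*x^2 + y^2 - 2*y*z)/∂x - ∂(3*x*y)/∂y = x
  coefficient of dy ∧ dz: ∂f_3/∂y - ∂f_2/∂z = ∂(2*y - 5*z^2)/∂y - ∂(2*x^2 + y^2 - 2*y*z)/∂z = 2*y + 2
Assembling: d(omega) = (x) dx ∧ dy + (2*y + 2) dy ∧ dz.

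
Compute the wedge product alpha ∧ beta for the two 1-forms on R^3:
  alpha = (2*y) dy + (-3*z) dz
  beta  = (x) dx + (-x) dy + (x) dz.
alpha ∧ beta = (-2*x*y) dx ∧ dy + (x*(2*y - 3*z)) dy ∧ dz + (3*x*z) dx ∧ dz

Distribute the wedge, using dx_i ∧ dx_j = -dx_j ∧ dx_i and dx_i ∧ dx_i = 0. For each pair (i, j) with i < j, the coefficient of dx_i ∧ dx_j in alpha ∧ beta is (alpha_i * beta_j - alpha_j * beta_i). Collecting: alpha ∧ beta = (-2*x*y) dx ∧ dy + (x*(2*y - 3*z)) dy ∧ dz + (3*x*z) dx ∧ dz.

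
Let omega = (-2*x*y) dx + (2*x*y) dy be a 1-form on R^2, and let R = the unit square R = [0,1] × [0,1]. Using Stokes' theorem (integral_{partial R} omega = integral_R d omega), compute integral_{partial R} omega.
integral_(partial R) omega = 2

Stokes: integral_partial_R omega = integral_R d omega with d omega = (∂Q/∂x - ∂P/∂y) dx ∧ dy.
  ∂Q/∂x = 2*y
  ∂P/∂y = -2*x
  integrand = ∂Q/∂x - ∂P/∂y = 2*x + 2*y.
Integrating over R: integral_0^1 integral_0^1 (2*x + 2*y) dx dy = 2.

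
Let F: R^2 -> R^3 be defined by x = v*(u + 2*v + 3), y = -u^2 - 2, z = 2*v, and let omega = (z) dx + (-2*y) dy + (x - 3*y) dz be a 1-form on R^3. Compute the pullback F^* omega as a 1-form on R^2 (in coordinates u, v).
F^* omega = (-4*u^3 - 8*u + 2*v^2) du + (6*u^2 + 4*u*v + 12*v^2 + 12*v + 12) dv

Using F^*(f dg) = (f ∘ F) d(g ∘ F), substitute each coordinate x_i by F_i(u, v) in f_i, and replace dx_i by d F_i = (∂F_i/∂u) du + (∂F_i/∂v) dv.
  For the x component: f_1(F) = 2*v; d F_1 = (v) du + (u + 4*v + 3) dv
  For the y component: f_2(F) = 2*u^2 + 4; d F_2 = (-2*u) du + (0) dv
  For the z component: f_3(F) = 3*u^2 + u*v + 2*v^2 + 3*v + 6; d F_3 = (0) du + (2) dv
Combining and collecting du, dv coefficients:
  coeff of du: -4*u^3 - 8*u + 2*v^2
  coeff of dv: 6*u^2 + 4*u*v + 12*v^2 + 12*v + 12
F^* omega = (-4*u^3 - 8*u + 2*v^2) du + (6*u^2 + 4*u*v + 12*v^2 + 12*v + 12) dv.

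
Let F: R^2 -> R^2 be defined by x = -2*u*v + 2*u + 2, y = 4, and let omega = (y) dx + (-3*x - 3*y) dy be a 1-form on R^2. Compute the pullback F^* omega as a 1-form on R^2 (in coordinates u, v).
F^* omega = (8 - 8*v) du + (-8*u) dv

Using F^*(f dg) = (f ∘ F) d(g ∘ F), substitute each coordinate x_i by F_i(u, v) in f_i, and replace dx_i by d F_i = (∂F_i/∂u) du + (∂F_i/∂v) dv.
  For the x component: f_1(F) = 4; d F_1 = (2 - 2*v) du + (-2*u) dv
  For the y component: f_2(F) = 6*u*v - 6*u - 18; d F_2 = (0) du + (0) dv
Combining and collecting du, dv coefficients:
  coeff of du: 8 - 8*v
  coeff of dv: -8*u
F^* omega = (8 - 8*v) du + (-8*u) dv.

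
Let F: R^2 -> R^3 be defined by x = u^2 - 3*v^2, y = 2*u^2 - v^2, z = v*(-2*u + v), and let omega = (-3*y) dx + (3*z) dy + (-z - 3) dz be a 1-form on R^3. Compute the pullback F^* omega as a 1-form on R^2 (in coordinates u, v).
F^* omega = (-12*u^3 - 24*u^2*v + 14*u*v^2 + 2*v^3 + 6*v) du + (32*u^2*v + 18*u*v^2 + 6*u - 26*v^3 - 6*v) dv

Using F^*(f dg) = (f ∘ F) d(g ∘ F), substitute each coordinate x_i by F_i(u, v) in f_i, and replace dx_i by d F_i = (∂F_i/∂u) du + (∂F_i/∂v) dv.
  For the x component: f_1(F) = -6*u^2 + 3*v^2; d F_1 = (2*u) du + (-6*v) dv
  For the y component: f_2(F) = 3*v*(-2*u + v); d F_2 = (4*u) du + (-2*v) dv
  For the z component: f_3(F) = 2*u*v - v^2 - 3; d F_3 = (-2*v) du + (-2*u + 2*v) dv
Combining and collecting du, dv coefficients:
  coeff of du: -12*u^3 - 24*u^2*v + 14*u*v^2 + 2*v^3 + 6*v
  coeff of dv: 32*u^2*v + 18*u*v^2 + 6*u - 26*v^3 - 6*v
F^* omega = (-12*u^3 - 24*u^2*v + 14*u*v^2 + 2*v^3 + 6*v) du + (32*u^2*v + 18*u*v^2 + 6*u - 26*v^3 - 6*v) dv.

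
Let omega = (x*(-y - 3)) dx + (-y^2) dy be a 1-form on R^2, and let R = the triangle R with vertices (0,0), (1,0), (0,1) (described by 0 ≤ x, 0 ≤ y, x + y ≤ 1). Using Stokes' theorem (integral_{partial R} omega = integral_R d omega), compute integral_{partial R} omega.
integral_(partial R) omega = 1/6

Stokes: integral_partial_R omega = integral_R d omega with d omega = (∂Q/∂x - ∂P/∂y) dx ∧ dy.
  ∂Q/∂x = 0
  ∂P/∂y = -x
  integrand = ∂Q/∂x - ∂P/∂y = x.
Integrating over R: integral_0^1 integral_0^{1-x} (x) dy dx = 1/6.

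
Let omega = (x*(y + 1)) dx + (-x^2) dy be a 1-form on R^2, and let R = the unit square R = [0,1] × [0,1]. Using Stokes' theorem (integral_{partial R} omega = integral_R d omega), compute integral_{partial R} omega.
integral_(partial R) omega = -3/2

Stokes: integral_partial_R omega = integral_R d omega with d omega = (∂Q/∂x - ∂P/∂y) dx ∧ dy.
  ∂Q/∂x = -2*x
  ∂P/∂y = x
  integrand = ∂Q/∂x - ∂P/∂y = -3*x.
Integrating over R: integral_0^1 integral_0^1 (-3*x) dx dy = -3/2.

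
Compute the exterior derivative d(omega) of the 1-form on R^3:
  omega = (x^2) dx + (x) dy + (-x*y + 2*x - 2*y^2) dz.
d(omega) = (1) dx ∧ dy + (2 - y) dx ∧ dz + (-x - 4*y) dy ∧ dz

For a 1-form omega = sum_i f_i dx_i, the exterior derivative is
  d(omega) = sum_{i < j} (∂f_j/∂x_i - ∂f_i/∂x_j) dx_i ∧ dx_j.
  coefficient of dx ∧ dy: ∂f_2/∂x - ∂f_1/∂y = ∂(x)/∂x - ∂(x^2)/∂y = 1
  coefficient of dx ∧ dz: ∂f_3/∂x - ∂f_1/∂z = ∂(-x*y + 2*x - 2*y^2)/∂x - ∂(x^2)/∂z = 2 - y
  coefficient of dy ∧ dz: ∂f_3/∂y - ∂f_2/∂z = ∂(-x*y + 2*x - 2*y^2)/∂y - ∂(x)/∂z = -x - 4*y
Assembling: d(omega) = (1) dx ∧ dy + (2 - y) dx ∧ dz + (-x - 4*y) dy ∧ dz.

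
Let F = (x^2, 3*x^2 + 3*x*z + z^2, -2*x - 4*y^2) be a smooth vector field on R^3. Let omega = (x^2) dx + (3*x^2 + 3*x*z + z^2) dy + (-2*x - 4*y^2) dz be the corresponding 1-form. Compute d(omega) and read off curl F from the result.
d(omega) = (-3*x - 8*y - 2*z) dy ∧ dz + (2) dz ∧ dx + (6*x + 3*z) dx ∧ dy; curl F = (-3*x - 8*y - 2*z, 2, 6*x + 3*z)

d omega = sum_{i<j} (∂f_j/∂x_i - ∂f_i/∂x_j) dx_i ∧ dx_j. Under the identification (dy ∧ dz, dz ∧ dx, dx ∧ dy) ↔ (e_x, e_y, e_z), the coefficients are exactly the components of curl F. Compute:
  ∂R/∂y - ∂Q/∂z = (-8*y) - (3*x + 2*z) = -3*x - 8*y - 2*z
  ∂P/∂z - ∂R/∂x = (0) - (-2) = 2
  ∂Q/∂x - ∂P/∂y = (6*x + 3*z) - (0) = 6*x + 3*z.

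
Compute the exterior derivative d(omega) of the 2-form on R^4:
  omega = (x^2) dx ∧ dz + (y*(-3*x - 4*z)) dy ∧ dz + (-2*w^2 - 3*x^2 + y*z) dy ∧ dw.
d(omega) = (-3*y) dx ∧ dy ∧ dz + (-6*x) dx ∧ dy ∧ dw + (-y) dy ∧ dz ∧ dw

For a 2-form omega = sum_{i<j} g_{ij} dx_i ∧ dx_j, the exterior derivative is
  d(omega) = sum_{i<j} d(g_{ij}) ∧ dx_i ∧ dx_j = sum_{i<j, k} (∂g_{ij}/∂x_k) dx_k ∧ dx_i ∧ dx_j.
Expand each term, using dx_k ∧ dx_i ∧ dx_j = sgn(permutation) dx_{(a)} ∧ dx_{(b)} ∧ dx_{(c)} with (a < b < c) sorted:
  d(y*(-3*x - 4*z)) includes (∂/∂x)(y*(-3*x - 4*z)) dx = (-3*y) dx, which multiplied by dy ∧ dz gives (-3*y) dx ∧ dy ∧ dz
  d(-2*w^2 - 3*x^2 + y*z) includes (∂/∂x)(-2*w^2 - 3*x^2 + y*z) dx = (-6*x) dx, which multiplied by dy ∧ dw gives (-6*x) dx ∧ dy ∧ dw
  d(-2*w^2 - 3*x^2 + y*z) includes (∂/∂z)(-2*w^2 - 3*x^2 + y*z) dz = (y) dz, which multiplied by dy ∧ dw gives (-y) dy ∧ dz ∧ dw
Collecting like 3-forms: d(omega) = (-3*y) dx ∧ dy ∧ dz + (-6*x) dx ∧ dy ∧ dw + (-y) dy ∧ dz ∧ dw.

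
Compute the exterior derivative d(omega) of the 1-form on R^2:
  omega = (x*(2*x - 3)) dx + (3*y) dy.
d(omega) = 0

For a 1-form omega = sum_i f_i dx_i, the exterior derivative is
  d(omega) = sum_{i < j} (∂f_j/∂x_i - ∂f_i/∂x_j) dx_i ∧ dx_j.

Assembling: d(omega) = 0.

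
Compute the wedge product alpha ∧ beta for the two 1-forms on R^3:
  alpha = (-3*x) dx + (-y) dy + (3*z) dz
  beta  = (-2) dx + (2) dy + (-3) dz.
alpha ∧ beta = (-6*x - 2*y) dx ∧ dy + (9*x + 6*z) dx ∧ dz + (3*y - 6*z) dy ∧ dz

Distribute the wedge, using dx_i ∧ dx_j = -dx_j ∧ dx_i and dx_i ∧ dx_i = 0. For each pair (i, j) with i < j, the coefficient of dx_i ∧ dx_j in alpha ∧ beta is (alpha_i * beta_j - alpha_j * beta_i). Collecting: alpha ∧ beta = (-6*x - 2*y) dx ∧ dy + (9*x + 6*z) dx ∧ dz + (3*y - 6*z) dy ∧ dz.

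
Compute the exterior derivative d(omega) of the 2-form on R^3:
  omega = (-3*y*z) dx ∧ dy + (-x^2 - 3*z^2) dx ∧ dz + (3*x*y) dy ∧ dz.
d(omega) = 0

For a 2-form omega = sum_{i<j} g_{ij} dx_i ∧ dx_j, the exterior derivative is
  d(omega) = sum_{i<j} d(g_{ij}) ∧ dx_i ∧ dx_j = sum_{i<j, k} (∂g_{ij}/∂x_k) dx_k ∧ dx_i ∧ dx_j.
Expand each term, using dx_k ∧ dx_i ∧ dx_j = sgn(permutation) dx_{(a)} ∧ dx_{(b)} ∧ dx_{(c)} with (a < b < c) sorted:
  d(-3*y*z) includes (∂/∂z)(-3*y*z) dz = (-3*y) dz, which multiplied by dx ∧ dy gives (-3*y) dx ∧ dy ∧ dz
  d(3*x*y) includes (∂/∂x)(3*x*y) dx = (3*y) dx, which multiplied by dy ∧ dz gives (3*y) dx ∧ dy ∧ dz
Collecting like 3-forms: d(omega) = 0.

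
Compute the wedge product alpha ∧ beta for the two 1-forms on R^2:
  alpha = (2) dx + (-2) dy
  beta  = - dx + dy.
alpha ∧ beta = 0

Distribute the wedge, using dx_i ∧ dx_j = -dx_j ∧ dx_i and dx_i ∧ dx_i = 0. For each pair (i, j) with i < j, the coefficient of dx_i ∧ dx_j in alpha ∧ beta is (alpha_i * beta_j - alpha_j * beta_i). Collecting: alpha ∧ beta = 0.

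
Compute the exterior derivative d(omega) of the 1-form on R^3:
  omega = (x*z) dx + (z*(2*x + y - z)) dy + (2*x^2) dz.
d(omega) = (2*z) dx ∧ dy + (3*x) dx ∧ dz + (-2*x - y + 2*z) dy ∧ dz

For a 1-form omega = sum_i f_i dx_i, the exterior derivative is
  d(omega) = sum_{i < j} (∂f_j/∂x_i - ∂f_i/∂x_j) dx_i ∧ dx_j.
  coefficient of dx ∧ dy: ∂f_2/∂x - ∂f_1/∂y = ∂(z*(2*x + y - z))/∂x - ∂(x*z)/∂y = 2*z
  coefficient of dx ∧ dz: ∂f_3/∂x - ∂f_1/∂z = ∂(2*x^2)/∂x - ∂(x*z)/∂z = 3*x
  coefficient of dy ∧ dz: ∂f_3/∂y - ∂f_2/∂z = ∂(2*x^2)/∂y - ∂(z*(2*x + y - z))/∂z = -2*x - y + 2*z
Assembling: d(omega) = (2*z) dx ∧ dy + (3*x) dx ∧ dz + (-2*x - y + 2*z) dy ∧ dz.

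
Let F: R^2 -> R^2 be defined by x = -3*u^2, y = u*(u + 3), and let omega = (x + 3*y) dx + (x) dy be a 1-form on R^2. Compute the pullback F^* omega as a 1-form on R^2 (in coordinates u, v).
F^* omega = (u^2*(-6*u - 63)) du

Using F^*(f dg) = (f ∘ F) d(g ∘ F), substitute each coordinate x_i by F_i(u, v) in f_i, and replace dx_i by d F_i = (∂F_i/∂u) du + (∂F_i/∂v) dv.
  For the x component: f_1(F) = 9*u; d F_1 = (-6*u) du + (0) dv
  For the y component: f_2(F) = -3*u^2; d F_2 = (2*u + 3) du + (0) dv
Combining and collecting du, dv coefficients:
  coeff of du: u^2*(-6*u - 63)
  coeff of dv: 0
F^* omega = (u^2*(-6*u - 63)) du.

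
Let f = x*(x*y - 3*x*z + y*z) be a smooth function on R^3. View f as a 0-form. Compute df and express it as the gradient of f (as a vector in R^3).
df = (2*x*y - 6*x*z + y*z) dx + (x*(x + z)) dy + (x*(-3*x + y)) dz; grad f = (2*x*y - 6*x*z + y*z, x*(x + z), x*(-3*x + y))

For a 0-form f, d f = (∂f/∂x) dx + (∂f/∂y) dy + (∂f/∂z) dz. The components of the vector representation are exactly the entries of grad f in Cartesian coordinates:
  ∂f/∂x = 2*x*y - 6*x*z + y*z
  ∂f/∂y = x*(x + z)
  ∂f/∂z = x*(-3*x + y).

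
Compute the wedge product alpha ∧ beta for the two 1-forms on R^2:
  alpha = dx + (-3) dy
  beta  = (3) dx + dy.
alpha ∧ beta = (10) dx ∧ dy

Distribute the wedge, using dx_i ∧ dx_j = -dx_j ∧ dx_i and dx_i ∧ dx_i = 0. For each pair (i, j) with i < j, the coefficient of dx_i ∧ dx_j in alpha ∧ beta is (alpha_i * beta_j - alpha_j * beta_i). Collecting: alpha ∧ beta = (10) dx ∧ dy.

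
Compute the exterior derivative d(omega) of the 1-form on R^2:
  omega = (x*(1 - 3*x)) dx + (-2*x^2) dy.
d(omega) = (-4*x) dx ∧ dy

For a 1-form omega = sum_i f_i dx_i, the exterior derivative is
  d(omega) = sum_{i < j} (∂f_j/∂x_i - ∂f_i/∂x_j) dx_i ∧ dx_j.
  coefficient of dx ∧ dy: ∂f_2/∂x - ∂f_1/∂y = ∂(-2*x^2)/∂x - ∂(x*(1 - 3*x))/∂y = -4*x
Assembling: d(omega) = (-4*x) dx ∧ dy.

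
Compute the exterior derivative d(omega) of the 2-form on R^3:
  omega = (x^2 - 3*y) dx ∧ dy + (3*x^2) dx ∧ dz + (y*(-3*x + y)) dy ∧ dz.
d(omega) = (-3*y) dx ∧ dy ∧ dz

For a 2-form omega = sum_{i<j} g_{ij} dx_i ∧ dx_j, the exterior derivative is
  d(omega) = sum_{i<j} d(g_{ij}) ∧ dx_i ∧ dx_j = sum_{i<j, k} (∂g_{ij}/∂x_k) dx_k ∧ dx_i ∧ dx_j.
Expand each term, using dx_k ∧ dx_i ∧ dx_j = sgn(permutation) dx_{(a)} ∧ dx_{(b)} ∧ dx_{(c)} with (a < b < c) sorted:
  d(y*(-3*x + y)) includes (∂/∂x)(y*(-3*x + y)) dx = (-3*y) dx, which multiplied by dy ∧ dz gives (-3*y) dx ∧ dy ∧ dz
Collecting like 3-forms: d(omega) = (-3*y) dx ∧ dy ∧ dz.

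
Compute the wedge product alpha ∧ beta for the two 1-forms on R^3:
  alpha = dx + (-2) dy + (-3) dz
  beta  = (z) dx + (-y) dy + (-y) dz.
alpha ∧ beta = (-y + 2*z) dx ∧ dy + (-y + 3*z) dx ∧ dz + (-y) dy ∧ dz

Distribute the wedge, using dx_i ∧ dx_j = -dx_j ∧ dx_i and dx_i ∧ dx_i = 0. For each pair (i, j) with i < j, the coefficient of dx_i ∧ dx_j in alpha ∧ beta is (alpha_i * beta_j - alpha_j * beta_i). Collecting: alpha ∧ beta = (-y + 2*z) dx ∧ dy + (-y + 3*z) dx ∧ dz + (-y) dy ∧ dz.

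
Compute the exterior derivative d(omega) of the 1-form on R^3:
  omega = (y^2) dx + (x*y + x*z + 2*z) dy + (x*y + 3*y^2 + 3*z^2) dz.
d(omega) = (-y + z) dx ∧ dy + (y) dx ∧ dz + (6*y - 2) dy ∧ dz

For a 1-form omega = sum_i f_i dx_i, the exterior derivative is
  d(omega) = sum_{i < j} (∂f_j/∂x_i - ∂f_i/∂x_j) dx_i ∧ dx_j.
  coefficient of dx ∧ dy: ∂f_2/∂x - ∂f_1/∂y = ∂(x*y + x*z + 2*z)/∂x - ∂(y^2)/∂y = -y + z
  coefficient of dx ∧ dz: ∂f_3/∂x - ∂f_1/∂z = ∂(x*y + 3*y^2 + 3*z^2)/∂x - ∂(y^2)/∂z = y
  coefficient of dy ∧ dz: ∂f_3/∂y - ∂f_2/∂z = ∂(x*y + 3*y^2 + 3*z^2)/∂y - ∂(x*y + x*z + 2*z)/∂z = 6*y - 2
Assembling: d(omega) = (-y + z) dx ∧ dy + (y) dx ∧ dz + (6*y - 2) dy ∧ dz.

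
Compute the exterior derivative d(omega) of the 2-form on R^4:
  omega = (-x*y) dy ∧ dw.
d(omega) = (-y) dx ∧ dy ∧ dw

For a 2-form omega = sum_{i<j} g_{ij} dx_i ∧ dx_j, the exterior derivative is
  d(omega) = sum_{i<j} d(g_{ij}) ∧ dx_i ∧ dx_j = sum_{i<j, k} (∂g_{ij}/∂x_k) dx_k ∧ dx_i ∧ dx_j.
Expand each term, using dx_k ∧ dx_i ∧ dx_j = sgn(permutation) dx_{(a)} ∧ dx_{(b)} ∧ dx_{(c)} with (a < b < c) sorted:
  d(-x*y) includes (∂/∂x)(-x*y) dx = (-y) dx, which multiplied by dy ∧ dw gives (-y) dx ∧ dy ∧ dw
Collecting like 3-forms: d(omega) = (-y) dx ∧ dy ∧ dw.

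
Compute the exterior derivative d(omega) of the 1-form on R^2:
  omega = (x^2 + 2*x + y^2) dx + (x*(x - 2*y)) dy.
d(omega) = (2*x - 4*y) dx ∧ dy

For a 1-form omega = sum_i f_i dx_i, the exterior derivative is
  d(omega) = sum_{i < j} (∂f_j/∂x_i - ∂f_i/∂x_j) dx_i ∧ dx_j.
  coefficient of dx ∧ dy: ∂f_2/∂x - ∂f_1/∂y = ∂(x*(x - 2*y))/∂x - ∂(x^2 + 2*x + y^2)/∂y = 2*x - 4*y
Assembling: d(omega) = (2*x - 4*y) dx ∧ dy.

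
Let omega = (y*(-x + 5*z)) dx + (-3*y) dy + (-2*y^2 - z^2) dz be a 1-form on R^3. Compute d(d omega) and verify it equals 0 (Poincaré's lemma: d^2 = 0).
d(d omega) = 0

Step 1: d omega = sum_{i<j} (∂f_j/∂x_i - ∂f_i/∂x_j) dx_i ∧ dx_j:
  coeff of dx ∧ dy: x - 5*z
  coeff of dx ∧ dz: -5*y
  coeff of dy ∧ dz: -4*y
Step 2: Apply d again to each 2-form coefficient. The only possible 3-form in R^3 is dx ∧ dy ∧ dz, with coefficient
  ∂(coeff of dy∧dz)/∂x - ∂(coeff of dx∧dz)/∂y + ∂(coeff of dx∧dy)/∂z
  = ∂/∂x (-4*y) - ∂/∂y (-5*y) + ∂/∂z (x - 5*z).
Each of these terms simplifies to sums of mixed partials that cancel in pairs. The result is 0 (by equality of mixed partials for smooth functions — Schwarz / Clairaut).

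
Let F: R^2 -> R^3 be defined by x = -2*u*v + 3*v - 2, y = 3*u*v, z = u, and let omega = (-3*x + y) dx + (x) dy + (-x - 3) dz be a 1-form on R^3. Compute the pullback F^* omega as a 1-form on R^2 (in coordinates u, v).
F^* omega = (-24*u*v^2 + 2*u*v + 27*v^2 - 21*v - 1) du + (-24*u^2*v + 54*u*v - 18*u - 27*v + 18) dv

Using F^*(f dg) = (f ∘ F) d(g ∘ F), substitute each coordinate x_i by F_i(u, v) in f_i, and replace dx_i by d F_i = (∂F_i/∂u) du + (∂F_i/∂v) dv.
  For the x component: f_1(F) = 9*u*v - 9*v + 6; d F_1 = (-2*v) du + (3 - 2*u) dv
  For the y component: f_2(F) = -2*u*v + 3*v - 2; d F_2 = (3*v) du + (3*u) dv
  For the z component: f_3(F) = 2*u*v - 3*v - 1; d F_3 = (1) du + (0) dv
Combining and collecting du, dv coefficients:
  coeff of du: -24*u*v^2 + 2*u*v + 27*v^2 - 21*v - 1
  coeff of dv: -24*u^2*v + 54*u*v - 18*u - 27*v + 18
F^* omega = (-24*u*v^2 + 2*u*v + 27*v^2 - 21*v - 1) du + (-24*u^2*v + 54*u*v - 18*u - 27*v + 18) dv.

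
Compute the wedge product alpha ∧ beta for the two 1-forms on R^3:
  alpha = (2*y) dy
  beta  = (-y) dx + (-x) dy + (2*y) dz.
alpha ∧ beta = (2*y^2) dx ∧ dy + (4*y^2) dy ∧ dz

Distribute the wedge, using dx_i ∧ dx_j = -dx_j ∧ dx_i and dx_i ∧ dx_i = 0. For each pair (i, j) with i < j, the coefficient of dx_i ∧ dx_j in alpha ∧ beta is (alpha_i * beta_j - alpha_j * beta_i). Collecting: alpha ∧ beta = (2*y^2) dx ∧ dy + (4*y^2) dy ∧ dz.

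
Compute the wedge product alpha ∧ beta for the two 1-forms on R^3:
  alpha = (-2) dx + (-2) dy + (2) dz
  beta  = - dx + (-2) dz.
alpha ∧ beta = (6) dx ∧ dz + (-2) dx ∧ dy + (4) dy ∧ dz

Distribute the wedge, using dx_i ∧ dx_j = -dx_j ∧ dx_i and dx_i ∧ dx_i = 0. For each pair (i, j) with i < j, the coefficient of dx_i ∧ dx_j in alpha ∧ beta is (alpha_i * beta_j - alpha_j * beta_i). Collecting: alpha ∧ beta = (6) dx ∧ dz + (-2) dx ∧ dy + (4) dy ∧ dz.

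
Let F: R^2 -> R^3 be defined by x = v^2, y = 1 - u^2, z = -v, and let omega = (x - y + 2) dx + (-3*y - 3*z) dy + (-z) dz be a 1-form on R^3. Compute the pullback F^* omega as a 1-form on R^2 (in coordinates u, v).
F^* omega = (6*u*(-u^2 - v + 1)) du + (v*(2*u^2 + 2*v^2 + 1)) dv

Using F^*(f dg) = (f ∘ F) d(g ∘ F), substitute each coordinate x_i by F_i(u, v) in f_i, and replace dx_i by d F_i = (∂F_i/∂u) du + (∂F_i/∂v) dv.
  For the x component: f_1(F) = u^2 + v^2 + 1; d F_1 = (0) du + (2*v) dv
  For the y component: f_2(F) = 3*u^2 + 3*v - 3; d F_2 = (-2*u) du + (0) dv
  For the z component: f_3(F) = v; d F_3 = (0) du + (-1) dv
Combining and collecting du, dv coefficients:
  coeff of du: 6*u*(-u^2 - v + 1)
  coeff of dv: v*(2*u^2 + 2*v^2 + 1)
F^* omega = (6*u*(-u^2 - v + 1)) du + (v*(2*u^2 + 2*v^2 + 1)) dv.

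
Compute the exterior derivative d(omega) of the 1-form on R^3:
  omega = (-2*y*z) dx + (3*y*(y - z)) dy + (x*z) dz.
d(omega) = (2*z) dx ∧ dy + (2*y + z) dx ∧ dz + (3*y) dy ∧ dz

For a 1-form omega = sum_i f_i dx_i, the exterior derivative is
  d(omega) = sum_{i < j} (∂f_j/∂x_i - ∂f_i/∂x_j) dx_i ∧ dx_j.
  coefficient of dx ∧ dy: ∂f_2/∂x - ∂f_1/∂y = ∂(3*y*(y - z))/∂x - ∂(-2*y*z)/∂y = 2*z
  coefficient of dx ∧ dz: ∂f_3/∂x - ∂f_1/∂z = ∂(x*z)/∂x - ∂(-2*y*z)/∂z = 2*y + z
  coefficient of dy ∧ dz: ∂f_3/∂y - ∂f_2/∂z = ∂(x*z)/∂y - ∂(3*y*(y - z))/∂z = 3*y
Assembling: d(omega) = (2*z) dx ∧ dy + (2*y + z) dx ∧ dz + (3*y) dy ∧ dz.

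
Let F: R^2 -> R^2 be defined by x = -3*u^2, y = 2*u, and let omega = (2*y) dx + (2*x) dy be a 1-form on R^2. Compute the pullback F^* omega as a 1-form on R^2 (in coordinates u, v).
F^* omega = (-36*u^2) du

Using F^*(f dg) = (f ∘ F) d(g ∘ F), substitute each coordinate x_i by F_i(u, v) in f_i, and replace dx_i by d F_i = (∂F_i/∂u) du + (∂F_i/∂v) dv.
  For the x component: f_1(F) = 4*u; d F_1 = (-6*u) du + (0) dv
  For the y component: f_2(F) = -6*u^2; d F_2 = (2) du + (0) dv
Combining and collecting du, dv coefficients:
  coeff of du: -36*u^2
  coeff of dv: 0
F^* omega = (-36*u^2) du.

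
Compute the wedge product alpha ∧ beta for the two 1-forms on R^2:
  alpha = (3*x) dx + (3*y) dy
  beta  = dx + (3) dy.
alpha ∧ beta = (9*x - 3*y) dx ∧ dy

Distribute the wedge, using dx_i ∧ dx_j = -dx_j ∧ dx_i and dx_i ∧ dx_i = 0. For each pair (i, j) with i < j, the coefficient of dx_i ∧ dx_j in alpha ∧ beta is (alpha_i * beta_j - alpha_j * beta_i). Collecting: alpha ∧ beta = (9*x - 3*y) dx ∧ dy.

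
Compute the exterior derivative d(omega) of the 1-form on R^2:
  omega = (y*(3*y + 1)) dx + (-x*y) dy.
d(omega) = (-7*y - 1) dx ∧ dy

For a 1-form omega = sum_i f_i dx_i, the exterior derivative is
  d(omega) = sum_{i < j} (∂f_j/∂x_i - ∂f_i/∂x_j) dx_i ∧ dx_j.
  coefficient of dx ∧ dy: ∂f_2/∂x - ∂f_1/∂y = ∂(-x*y)/∂x - ∂(y*(3*y + 1))/∂y = -7*y - 1
Assembling: d(omega) = (-7*y - 1) dx ∧ dy.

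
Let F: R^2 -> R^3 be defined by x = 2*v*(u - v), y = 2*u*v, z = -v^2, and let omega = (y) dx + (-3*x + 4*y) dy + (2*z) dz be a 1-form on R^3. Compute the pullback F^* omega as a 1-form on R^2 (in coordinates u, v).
F^* omega = (v^2*(8*u + 12*v)) du + (4*v*(2*u^2 + u*v + v^2)) dv

Using F^*(f dg) = (f ∘ F) d(g ∘ F), substitute each coordinate x_i by F_i(u, v) in f_i, and replace dx_i by d F_i = (∂F_i/∂u) du + (∂F_i/∂v) dv.
  For the x component: f_1(F) = 2*u*v; d F_1 = (2*v) du + (2*u - 4*v) dv
  For the y component: f_2(F) = 2*v*(u + 3*v); d F_2 = (2*v) du + (2*u) dv
  For the z component: f_3(F) = -2*v^2; d F_3 = (0) du + (-2*v) dv
Combining and collecting du, dv coefficients:
  coeff of du: v^2*(8*u + 12*v)
  coeff of dv: 4*v*(2*u^2 + u*v + v^2)
F^* omega = (v^2*(8*u + 12*v)) du + (4*v*(2*u^2 + u*v + v^2)) dv.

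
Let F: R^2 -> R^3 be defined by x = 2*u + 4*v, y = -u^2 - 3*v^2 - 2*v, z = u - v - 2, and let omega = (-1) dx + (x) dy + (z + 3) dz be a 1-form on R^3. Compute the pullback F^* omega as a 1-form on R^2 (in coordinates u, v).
F^* omega = (-4*u^2 - 8*u*v + u - v - 1) du + (-12*u*v - 5*u - 24*v^2 - 7*v - 5) dv

Using F^*(f dg) = (f ∘ F) d(g ∘ F), substitute each coordinate x_i by F_i(u, v) in f_i, and replace dx_i by d F_i = (∂F_i/∂u) du + (∂F_i/∂v) dv.
  For the x component: f_1(F) = -1; d F_1 = (2) du + (4) dv
  For the y component: f_2(F) = 2*u + 4*v; d F_2 = (-2*u) du + (-6*v - 2) dv
  For the z component: f_3(F) = u - v + 1; d F_3 = (1) du + (-1) dv
Combining and collecting du, dv coefficients:
  coeff of du: -4*u^2 - 8*u*v + u - v - 1
  coeff of dv: -12*u*v - 5*u - 24*v^2 - 7*v - 5
F^* omega = (-4*u^2 - 8*u*v + u - v - 1) du + (-12*u*v - 5*u - 24*v^2 - 7*v - 5) dv.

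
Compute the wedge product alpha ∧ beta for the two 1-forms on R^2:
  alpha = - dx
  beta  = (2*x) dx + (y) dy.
alpha ∧ beta = (-y) dx ∧ dy

Distribute the wedge, using dx_i ∧ dx_j = -dx_j ∧ dx_i and dx_i ∧ dx_i = 0. For each pair (i, j) with i < j, the coefficient of dx_i ∧ dx_j in alpha ∧ beta is (alpha_i * beta_j - alpha_j * beta_i). Collecting: alpha ∧ beta = (-y) dx ∧ dy.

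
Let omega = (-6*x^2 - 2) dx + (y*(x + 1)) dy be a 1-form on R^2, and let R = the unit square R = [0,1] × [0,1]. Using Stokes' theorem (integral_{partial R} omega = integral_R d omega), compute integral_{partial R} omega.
integral_(partial R) omega = 1/2

Stokes: integral_partial_R omega = integral_R d omega with d omega = (∂Q/∂x - ∂P/∂y) dx ∧ dy.
  ∂Q/∂x = y
  ∂P/∂y = 0
  integrand = ∂Q/∂x - ∂P/∂y = y.
Integrating over R: integral_0^1 integral_0^1 (y) dx dy = 1/2.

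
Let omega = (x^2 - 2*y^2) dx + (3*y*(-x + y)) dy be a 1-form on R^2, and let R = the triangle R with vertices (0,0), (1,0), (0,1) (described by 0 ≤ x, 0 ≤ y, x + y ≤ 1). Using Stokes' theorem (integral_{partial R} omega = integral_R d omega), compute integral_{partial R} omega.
integral_(partial R) omega = 1/6

Stokes: integral_partial_R omega = integral_R d omega with d omega = (∂Q/∂x - ∂P/∂y) dx ∧ dy.
  ∂Q/∂x = -3*y
  ∂P/∂y = -4*y
  integrand = ∂Q/∂x - ∂P/∂y = y.
Integrating over R: integral_0^1 integral_0^{1-x} (y) dy dx = 1/6.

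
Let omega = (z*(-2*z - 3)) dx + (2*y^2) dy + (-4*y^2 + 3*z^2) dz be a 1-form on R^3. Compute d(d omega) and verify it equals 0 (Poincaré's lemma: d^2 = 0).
d(d omega) = 0

Step 1: d omega = sum_{i<j} (∂f_j/∂x_i - ∂f_i/∂x_j) dx_i ∧ dx_j:
  coeff of dx ∧ dy: 0
  coeff of dx ∧ dz: 4*z + 3
  coeff of dy ∧ dz: -8*y
Step 2: Apply d again to each 2-form coefficient. The only possible 3-form in R^3 is dx ∧ dy ∧ dz, with coefficient
  ∂(coeff of dy∧dz)/∂x - ∂(coeff of dx∧dz)/∂y + ∂(coeff of dx∧dy)/∂z
  = ∂/∂x (-8*y) - ∂/∂y (4*z + 3) + ∂/∂z (0).
Each of these terms simplifies to sums of mixed partials that cancel in pairs. The result is 0 (by equality of mixed partials for smooth functions — Schwarz / Clairaut).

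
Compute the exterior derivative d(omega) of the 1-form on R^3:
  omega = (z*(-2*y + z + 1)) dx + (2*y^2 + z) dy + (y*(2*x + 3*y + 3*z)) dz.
d(omega) = (2*z) dx ∧ dy + (4*y - 2*z - 1) dx ∧ dz + (2*x + 6*y + 3*z - 1) dy ∧ dz

For a 1-form omega = sum_i f_i dx_i, the exterior derivative is
  d(omega) = sum_{i < j} (∂f_j/∂x_i - ∂f_i/∂x_j) dx_i ∧ dx_j.
  coefficient of dx ∧ dy: ∂f_2/∂x - ∂f_1/∂y = ∂(2*y^2 + z)/∂x - ∂(z*(-2*y + z + 1))/∂y = 2*z
  coefficient of dx ∧ dz: ∂f_3/∂x - ∂f_1/∂z = ∂(y*(2*x + 3*y + 3*z))/∂x - ∂(z*(-2*y + z + 1))/∂z = 4*y - 2*z - 1
  coefficient of dy ∧ dz: ∂f_3/∂y - ∂f_2/∂z = ∂(y*(2*x + 3*y + 3*z))/∂y - ∂(2*y^2 + z)/∂z = 2*x + 6*y + 3*z - 1
Assembling: d(omega) = (2*z) dx ∧ dy + (4*y - 2*z - 1) dx ∧ dz + (2*x + 6*y + 3*z - 1) dy ∧ dz.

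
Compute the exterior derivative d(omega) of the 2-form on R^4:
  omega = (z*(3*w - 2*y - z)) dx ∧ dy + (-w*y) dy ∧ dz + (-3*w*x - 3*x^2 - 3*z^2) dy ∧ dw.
d(omega) = (3*w - 2*y - 2*z) dx ∧ dy ∧ dz + (-3*w - 6*x + 3*z) dx ∧ dy ∧ dw + (-y + 6*z) dy ∧ dz ∧ dw

For a 2-form omega = sum_{i<j} g_{ij} dx_i ∧ dx_j, the exterior derivative is
  d(omega) = sum_{i<j} d(g_{ij}) ∧ dx_i ∧ dx_j = sum_{i<j, k} (∂g_{ij}/∂x_k) dx_k ∧ dx_i ∧ dx_j.
Expand each term, using dx_k ∧ dx_i ∧ dx_j = sgn(permutation) dx_{(a)} ∧ dx_{(b)} ∧ dx_{(c)} with (a < b < c) sorted:
  d(z*(3*w - 2*y - z)) includes (∂/∂z)(z*(3*w - 2*y - z)) dz = (3*w - 2*y - 2*z) dz, which multiplied by dx ∧ dy gives (3*w - 2*y - 2*z) dx ∧ dy ∧ dz
  d(z*(3*w - 2*y - z)) includes (∂/∂w)(z*(3*w - 2*y - z)) dw = (3*z) dw, which multiplied by dx ∧ dy gives (3*z) dx ∧ dy ∧ dw
  d(-w*y) includes (∂/∂w)(-w*y) dw = (-y) dw, which multiplied by dy ∧ dz gives (-y) dy ∧ dz ∧ dw
  d(-3*w*x - 3*x^2 - 3*z^2) includes (∂/∂x)(-3*w*x - 3*x^2 - 3*z^2) dx = (-3*w - 6*x) dx, which multiplied by dy ∧ dw gives (-3*w - 6*x) dx ∧ dy ∧ dw
  d(-3*w*x - 3*x^2 - 3*z^2) includes (∂/∂z)(-3*w*x - 3*x^2 - 3*z^2) dz = (-6*z) dz, which multiplied by dy ∧ dw gives (6*z) dy ∧ dz ∧ dw
Collecting like 3-forms: d(omega) = (3*w - 2*y - 2*z) dx ∧ dy ∧ dz + (-3*w - 6*x + 3*z) dx ∧ dy ∧ dw + (-y + 6*z) dy ∧ dz ∧ dw.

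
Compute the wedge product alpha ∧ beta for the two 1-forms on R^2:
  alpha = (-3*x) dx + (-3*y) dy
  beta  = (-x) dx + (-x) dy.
alpha ∧ beta = (3*x*(x - y)) dx ∧ dy

Distribute the wedge, using dx_i ∧ dx_j = -dx_j ∧ dx_i and dx_i ∧ dx_i = 0. For each pair (i, j) with i < j, the coefficient of dx_i ∧ dx_j in alpha ∧ beta is (alpha_i * beta_j - alpha_j * beta_i). Collecting: alpha ∧ beta = (3*x*(x - y)) dx ∧ dy.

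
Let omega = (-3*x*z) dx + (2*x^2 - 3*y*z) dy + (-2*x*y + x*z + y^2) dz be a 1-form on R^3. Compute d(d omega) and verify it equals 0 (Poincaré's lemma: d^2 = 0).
d(d omega) = 0

Step 1: d omega = sum_{i<j} (∂f_j/∂x_i - ∂f_i/∂x_j) dx_i ∧ dx_j:
  coeff of dx ∧ dy: 4*x
  coeff of dx ∧ dz: 3*x - 2*y + z
  coeff of dy ∧ dz: -2*x + 5*y
Step 2: Apply d again to each 2-form coefficient. The only possible 3-form in R^3 is dx ∧ dy ∧ dz, with coefficient
  ∂(coeff of dy∧dz)/∂x - ∂(coeff of dx∧dz)/∂y + ∂(coeff of dx∧dy)/∂z
  = ∂/∂x (-2*x + 5*y) - ∂/∂y (3*x - 2*y + z) + ∂/∂z (4*x).
Each of these terms simplifies to sums of mixed partials that cancel in pairs. The result is 0 (by equality of mixed partials for smooth functions — Schwarz / Clairaut).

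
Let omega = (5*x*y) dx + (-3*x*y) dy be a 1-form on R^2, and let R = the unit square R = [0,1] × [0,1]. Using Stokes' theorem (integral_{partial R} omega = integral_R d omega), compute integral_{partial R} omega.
integral_(partial R) omega = -4

Stokes: integral_partial_R omega = integral_R d omega with d omega = (∂Q/∂x - ∂P/∂y) dx ∧ dy.
  ∂Q/∂x = -3*y
  ∂P/∂y = 5*x
  integrand = ∂Q/∂x - ∂P/∂y = -5*x - 3*y.
Integrating over R: integral_0^1 integral_0^1 (-5*x - 3*y) dx dy = -4.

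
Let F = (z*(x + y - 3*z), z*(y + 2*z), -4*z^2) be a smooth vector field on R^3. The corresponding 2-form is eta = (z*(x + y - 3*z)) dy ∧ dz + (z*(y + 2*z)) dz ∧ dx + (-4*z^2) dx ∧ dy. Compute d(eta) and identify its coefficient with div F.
d(eta) = (-6*z) dx ∧ dy ∧ dz; div F = -6*z

For a 2-form in R^3 of the form above, applying d gives a 3-form with coefficient ∂P/∂x + ∂Q/∂y + ∂R/∂z:
  ∂P/∂x = z
  ∂Q/∂y = z
  ∂R/∂z = -8*z
Sum = -6*z, which is exactly div F.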